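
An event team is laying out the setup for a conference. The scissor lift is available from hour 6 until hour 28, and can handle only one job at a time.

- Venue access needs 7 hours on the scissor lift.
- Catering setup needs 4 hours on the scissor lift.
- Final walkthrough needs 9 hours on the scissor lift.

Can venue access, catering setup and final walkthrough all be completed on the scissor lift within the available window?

Yes

The scissor lift window is 28 − 6 = 22 hours.
Running back to back, the jobs need 7 + 4 + 9 = 20 hours on the scissor lift.
Since 20 ≤ 22, they fit within the window.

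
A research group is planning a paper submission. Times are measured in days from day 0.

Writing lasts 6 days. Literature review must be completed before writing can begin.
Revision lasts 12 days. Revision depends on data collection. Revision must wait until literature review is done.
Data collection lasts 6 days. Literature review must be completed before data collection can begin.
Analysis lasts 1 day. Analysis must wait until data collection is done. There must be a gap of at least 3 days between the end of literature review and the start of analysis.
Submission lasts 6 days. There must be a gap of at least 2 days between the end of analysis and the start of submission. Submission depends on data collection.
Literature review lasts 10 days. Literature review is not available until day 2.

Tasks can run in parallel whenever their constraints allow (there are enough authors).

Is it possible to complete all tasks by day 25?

No

Literature review cannot begin until its own release at day 2. It runs from day 2 to 2 + 10 = day 12.
Writing cannot begin until literature review (finishes day 12). It runs from day 12 to 12 + 6 = day 18.
After literature review (finishes day 12), data collection can start at day 12 and finishes at day 18.
Revision cannot start until data collection (finishes day 18); literature review (finishes day 12). The controlling bound is day 18, so revision finishes at 18 + 12 = day 30.
Analysis has to wait for data collection (finishes day 18); literature review (finishes day 12, plus 3-day gap → day 15). The latest of these is day 18, so analysis runs day 18 to 18 + 1 = day 19.
For submission: analysis (finishes day 19, plus 2-day gap → day 21); data collection (finishes day 18). Taking the maximum gives a start of day 21, and it finishes at 21 + 6 = day 27.
The earliest everything can be done is day 30, which is after the deadline of 25, so it is not possible.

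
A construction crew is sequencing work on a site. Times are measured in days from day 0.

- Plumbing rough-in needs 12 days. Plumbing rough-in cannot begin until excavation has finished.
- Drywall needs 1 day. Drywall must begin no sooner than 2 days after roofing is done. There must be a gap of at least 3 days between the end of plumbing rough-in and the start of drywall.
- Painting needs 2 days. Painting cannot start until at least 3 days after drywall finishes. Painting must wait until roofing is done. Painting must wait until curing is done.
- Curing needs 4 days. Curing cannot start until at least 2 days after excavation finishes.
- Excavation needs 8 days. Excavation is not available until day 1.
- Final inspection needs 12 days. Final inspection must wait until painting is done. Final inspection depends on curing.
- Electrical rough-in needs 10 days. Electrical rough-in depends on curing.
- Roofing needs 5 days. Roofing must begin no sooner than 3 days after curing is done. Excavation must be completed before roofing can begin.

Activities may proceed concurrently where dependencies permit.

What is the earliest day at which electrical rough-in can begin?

15

Excavation cannot begin until its own release at day 1. It runs from day 1 to 1 + 8 = day 9.
After excavation (finishes day 9, plus 2-day gap → day 11), curing can start at day 11 and finishes at day 15.
Electrical rough-in waits on curing (finishes day 15), so the earliest it can start is day 15.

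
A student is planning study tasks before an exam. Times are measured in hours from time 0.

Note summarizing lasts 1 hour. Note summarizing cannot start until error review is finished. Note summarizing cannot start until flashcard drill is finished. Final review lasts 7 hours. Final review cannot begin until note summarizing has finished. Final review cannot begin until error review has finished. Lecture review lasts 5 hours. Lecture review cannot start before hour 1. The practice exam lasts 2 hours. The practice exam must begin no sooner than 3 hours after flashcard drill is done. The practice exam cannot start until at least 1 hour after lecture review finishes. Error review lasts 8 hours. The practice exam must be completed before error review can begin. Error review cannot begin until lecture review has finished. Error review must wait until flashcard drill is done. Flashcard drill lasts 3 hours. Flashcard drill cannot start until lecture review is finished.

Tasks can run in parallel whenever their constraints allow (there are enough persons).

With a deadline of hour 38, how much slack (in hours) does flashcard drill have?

Lecture review cannot begin until its own release at hour 1. It runs from hour 1 to 1 + 5 = hour 6.
After lecture review (finishes hour 6), flashcard drill can start at hour 6 and finishes at hour 9.

Working backward from the deadline:
Final review must finish by hour 38; it takes 7 hours, so it must start by 38 − 7 = hour 31.
Since final review (must start by hour 31) depends on it, note summarizing must finish by hour 31. Backing off its 1-hour duration gives a latest start of hour 30.
Error review has several dependents: note summarizing (must start by hour 30); final review (must start by hour 31). The earliest of those limits is hour 30, so error review must start by 30 − 8 = hour 22.
The practice exam must finish before error review (must start by hour 22). With a 2-hour duration, the practice exam must start by 22 − 2 = hour 20.
Flashcard drill feeds the practice exam (must start by hour 20, minus 3-hour gap → hour 17); error review (must start by hour 22); note summarizing (must start by hour 30). Taking the minimum, flashcard drill must finish by hour 17 and start by 17 − 3 = hour 14.
So flashcard drill can start as early as hour 6 and as late as hour 14, giving 14 − 6 = 8 hours of slack.

8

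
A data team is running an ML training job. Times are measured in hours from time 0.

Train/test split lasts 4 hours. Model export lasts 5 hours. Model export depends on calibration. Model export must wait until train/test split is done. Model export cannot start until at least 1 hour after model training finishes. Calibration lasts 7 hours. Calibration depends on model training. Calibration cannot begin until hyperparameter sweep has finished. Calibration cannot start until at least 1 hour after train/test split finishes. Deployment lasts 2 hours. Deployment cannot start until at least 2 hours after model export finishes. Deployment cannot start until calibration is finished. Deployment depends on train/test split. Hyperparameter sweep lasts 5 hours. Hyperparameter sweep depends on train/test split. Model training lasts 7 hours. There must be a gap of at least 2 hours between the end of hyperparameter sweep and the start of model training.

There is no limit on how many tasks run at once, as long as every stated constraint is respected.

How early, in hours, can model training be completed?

Train/test split has no prerequisites, so it starts at hour 0 and finishes at hour 4.
Hyperparameter sweep waits on train/test split (finishes hour 4), so it starts at hour 4 and finishes at 4 + 5 = hour 9.
Model training cannot begin until hyperparameter sweep (finishes hour 9, plus 2-hour gap → hour 11). It runs from hour 11 to 11 + 7 = hour 18.

18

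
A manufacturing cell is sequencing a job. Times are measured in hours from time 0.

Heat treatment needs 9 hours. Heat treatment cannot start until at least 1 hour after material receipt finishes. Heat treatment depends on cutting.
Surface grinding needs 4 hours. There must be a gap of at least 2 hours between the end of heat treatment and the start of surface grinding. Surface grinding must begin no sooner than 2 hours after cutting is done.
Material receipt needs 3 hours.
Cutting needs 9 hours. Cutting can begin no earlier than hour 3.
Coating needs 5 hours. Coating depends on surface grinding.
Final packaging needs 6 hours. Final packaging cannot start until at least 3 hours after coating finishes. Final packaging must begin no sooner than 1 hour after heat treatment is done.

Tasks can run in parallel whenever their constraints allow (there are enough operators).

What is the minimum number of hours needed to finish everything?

Cutting cannot begin until its own release at hour 3. It runs from hour 3 to 3 + 9 = hour 12.
Material receipt has no prerequisites, so it starts at hour 0 and finishes at hour 3.
For heat treatment: material receipt (finishes hour 3, plus 1-hour gap → hour 4); cutting (finishes hour 12). Taking the maximum gives a start of hour 12, and it finishes at 12 + 9 = hour 21.
Surface grinding needs all of heat treatment (finishes hour 21, plus 2-hour gap → hour 23); cutting (finishes hour 12, plus 2-hour gap → hour 14). That puts its earliest start at hour 23; it finishes at 23 + 4 = hour 27.
After surface grinding (finishes hour 27), coating can start at hour 27 and finishes at hour 32.
Final packaging cannot start until coating (finishes hour 32, plus 3-hour gap → hour 35); heat treatment (finishes hour 21, plus 1-hour gap → hour 22). The controlling bound is hour 35, so final packaging finishes at 35 + 6 = hour 41.
All tasks are finished once the last one completes. Finish times: Material receipt at 3, Cutting at 12, Heat treatment at 21, Surface grinding at 27, Coating at 32, Final packaging at 41. The latest is hour 41.

41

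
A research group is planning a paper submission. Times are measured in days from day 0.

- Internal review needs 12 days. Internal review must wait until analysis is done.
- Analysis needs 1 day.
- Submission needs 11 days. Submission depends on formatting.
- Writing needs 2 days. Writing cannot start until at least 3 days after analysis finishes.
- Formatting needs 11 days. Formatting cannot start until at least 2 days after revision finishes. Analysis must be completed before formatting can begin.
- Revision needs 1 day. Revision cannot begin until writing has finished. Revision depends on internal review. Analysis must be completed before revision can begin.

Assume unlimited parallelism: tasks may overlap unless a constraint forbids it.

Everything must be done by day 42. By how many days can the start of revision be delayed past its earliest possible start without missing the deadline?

4

Analysis can start immediately at day 0; it finishes at day 1.
Internal review cannot begin until analysis (finishes day 1). It runs from day 1 to 1 + 12 = day 13.
Writing cannot begin until analysis (finishes day 1, plus 3-day gap → day 4). It runs from day 4 to 4 + 2 = day 6.
Revision has to wait for writing (finishes day 6); internal review (finishes day 13); analysis (finishes day 1). The latest of these is day 13, so revision runs day 13 to 13 + 1 = day 14.

Working backward from the deadline:
Nothing follows submission; the deadline of day 42 is its only limit. It must start by 42 − 11 = day 31.
Formatting has to be done before submission (must start by day 31). That means finishing by day 31, i.e. starting by 31 − 11 = day 20.
Revision must finish before formatting (must start by day 20, minus 2-day gap → day 18). With a 1-day duration, revision must start by 18 − 1 = day 17.
So revision can start as early as day 13 and as late as day 17, giving 17 − 13 = 4 days of slack.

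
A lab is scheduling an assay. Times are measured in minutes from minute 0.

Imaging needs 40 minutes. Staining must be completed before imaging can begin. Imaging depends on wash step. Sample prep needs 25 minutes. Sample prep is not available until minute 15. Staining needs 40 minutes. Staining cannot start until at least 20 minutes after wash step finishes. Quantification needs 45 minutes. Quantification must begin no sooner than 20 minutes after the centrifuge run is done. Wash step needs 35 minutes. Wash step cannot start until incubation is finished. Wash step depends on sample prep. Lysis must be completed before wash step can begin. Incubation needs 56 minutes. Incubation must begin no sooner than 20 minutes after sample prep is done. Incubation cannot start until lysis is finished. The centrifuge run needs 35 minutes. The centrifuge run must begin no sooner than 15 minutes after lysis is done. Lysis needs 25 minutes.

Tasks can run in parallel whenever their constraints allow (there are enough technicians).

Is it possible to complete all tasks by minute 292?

Nothing blocks lysis, so it runs from minute 0 to minute 25.
The centrifuge run cannot begin until lysis (finishes minute 25, plus 15-minute gap → minute 40). It runs from minute 40 to 40 + 35 = minute 75.
Quantification waits on the centrifuge run (finishes minute 75, plus 20-minute gap → minute 95), so it starts at minute 95 and finishes at 95 + 45 = minute 140.
After its own release at minute 15, sample prep can start at minute 15 and finishes at minute 40.
Incubation needs all of sample prep (finishes minute 40, plus 20-minute gap → minute 60); lysis (finishes minute 25). That puts its earliest start at minute 60; it finishes at 60 + 56 = minute 116.
For wash step: incubation (finishes minute 116); sample prep (finishes minute 40); lysis (finishes minute 25). Taking the maximum gives a start of minute 116, and it finishes at 116 + 35 = minute 151.
Staining cannot begin until wash step (finishes minute 151, plus 20-minute gap → minute 171). It runs from minute 171 to 171 + 40 = minute 211.
Imaging cannot start until staining (finishes minute 211); wash step (finishes minute 151). The controlling bound is minute 211, so imaging finishes at 211 + 40 = minute 251.
Every task is finished by minute 251, which is no later than the deadline of 292, so the schedule is feasible.

Yes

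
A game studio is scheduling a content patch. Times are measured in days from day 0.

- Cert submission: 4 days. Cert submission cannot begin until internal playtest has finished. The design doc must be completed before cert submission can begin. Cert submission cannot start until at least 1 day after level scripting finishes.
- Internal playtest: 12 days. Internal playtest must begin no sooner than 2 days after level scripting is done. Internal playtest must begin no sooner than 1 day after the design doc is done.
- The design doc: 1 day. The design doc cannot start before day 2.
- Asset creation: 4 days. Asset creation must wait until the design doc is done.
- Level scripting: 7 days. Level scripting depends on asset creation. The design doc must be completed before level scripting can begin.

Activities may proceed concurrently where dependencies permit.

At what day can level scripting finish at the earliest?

14

The design doc cannot begin until its own release at day 2. It runs from day 2 to 2 + 1 = day 3.
Asset creation cannot begin until the design doc (finishes day 3). It runs from day 3 to 3 + 4 = day 7.
Level scripting has to wait for asset creation (finishes day 7); the design doc (finishes day 3). The latest of these is day 7, so level scripting runs day 7 to 7 + 7 = day 14.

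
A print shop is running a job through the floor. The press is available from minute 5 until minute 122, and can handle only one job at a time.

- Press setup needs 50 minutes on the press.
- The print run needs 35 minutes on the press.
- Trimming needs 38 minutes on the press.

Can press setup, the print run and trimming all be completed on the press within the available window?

The press window is 122 − 5 = 117 minutes.
Running back to back, the jobs need 50 + 35 + 38 = 123 minutes on the press.
Since 123 > 117, they cannot all fit.

No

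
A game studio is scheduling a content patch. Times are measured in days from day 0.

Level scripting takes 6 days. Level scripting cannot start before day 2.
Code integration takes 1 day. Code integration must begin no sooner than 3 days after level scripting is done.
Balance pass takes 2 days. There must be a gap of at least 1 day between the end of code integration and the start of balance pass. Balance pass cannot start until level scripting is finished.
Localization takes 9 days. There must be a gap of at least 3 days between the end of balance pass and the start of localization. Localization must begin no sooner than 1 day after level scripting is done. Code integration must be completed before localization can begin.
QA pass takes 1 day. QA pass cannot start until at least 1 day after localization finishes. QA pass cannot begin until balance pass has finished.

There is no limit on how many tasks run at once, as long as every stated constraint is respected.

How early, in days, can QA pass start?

28

After its own release at day 2, level scripting can start at day 2 and finishes at day 8.
Code integration waits on level scripting (finishes day 8, plus 3-day gap → day 11), so it starts at day 11 and finishes at 11 + 1 = day 12.
Balance pass cannot start until code integration (finishes day 12, plus 1-day gap → day 13); level scripting (finishes day 8). The controlling bound is day 13, so balance pass finishes at 13 + 2 = day 15.
For localization: balance pass (finishes day 15, plus 3-day gap → day 18); level scripting (finishes day 8, plus 1-day gap → day 9); code integration (finishes day 12). Taking the maximum gives a start of day 18, and it finishes at 18 + 9 = day 27.
QA pass waits on localization (finishes day 27, plus 1-day gap → day 28); balance pass (finishes day 15). The latest of these is day 28, which is the earliest QA pass can start.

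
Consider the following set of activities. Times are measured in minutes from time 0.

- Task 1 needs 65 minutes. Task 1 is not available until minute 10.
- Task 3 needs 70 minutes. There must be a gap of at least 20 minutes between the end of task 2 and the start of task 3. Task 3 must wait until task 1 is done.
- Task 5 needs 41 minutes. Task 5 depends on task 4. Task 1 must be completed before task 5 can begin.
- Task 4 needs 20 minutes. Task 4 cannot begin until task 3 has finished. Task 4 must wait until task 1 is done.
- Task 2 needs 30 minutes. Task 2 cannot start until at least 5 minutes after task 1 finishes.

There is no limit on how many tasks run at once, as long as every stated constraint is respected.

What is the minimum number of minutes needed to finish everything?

Task 1 waits on its own release at minute 10, so it starts at minute 10 and finishes at 10 + 65 = minute 75.
Task 2 waits on task 1 (finishes minute 75, plus 5-minute gap → minute 80), so it starts at minute 80 and finishes at 80 + 30 = minute 110.
Task 3 needs all of task 2 (finishes minute 110, plus 20-minute gap → minute 130); task 1 (finishes minute 75). That puts its earliest start at minute 130; it finishes at 130 + 70 = minute 200.
Task 4 cannot start until task 3 (finishes minute 200); task 1 (finishes minute 75). The controlling bound is minute 200, so task 4 finishes at 200 + 20 = minute 220.
Task 5 needs all of task 4 (finishes minute 220); task 1 (finishes minute 75). That puts its earliest start at minute 220; it finishes at 220 + 41 = minute 261.
All tasks are finished once the last one completes. Finish times: Task 1 at 75, Task 2 at 110, Task 3 at 200, Task 4 at 220, Task 5 at 261. The latest is minute 261.

261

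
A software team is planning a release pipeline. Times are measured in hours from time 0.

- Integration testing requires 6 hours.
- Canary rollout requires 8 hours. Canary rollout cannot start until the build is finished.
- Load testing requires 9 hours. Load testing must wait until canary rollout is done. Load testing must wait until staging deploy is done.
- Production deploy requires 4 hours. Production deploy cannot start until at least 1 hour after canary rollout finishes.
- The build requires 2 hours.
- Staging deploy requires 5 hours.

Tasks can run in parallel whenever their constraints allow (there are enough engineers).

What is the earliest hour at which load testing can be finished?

19

Nothing blocks staging deploy, so it runs from hour 0 to hour 5.
The build has no prerequisites, so it starts at hour 0 and finishes at hour 2.
After the build (finishes hour 2), canary rollout can start at hour 2 and finishes at hour 10.
For load testing: canary rollout (finishes hour 10); staging deploy (finishes hour 5). Taking the maximum gives a start of hour 10, and it finishes at 10 + 9 = hour 19.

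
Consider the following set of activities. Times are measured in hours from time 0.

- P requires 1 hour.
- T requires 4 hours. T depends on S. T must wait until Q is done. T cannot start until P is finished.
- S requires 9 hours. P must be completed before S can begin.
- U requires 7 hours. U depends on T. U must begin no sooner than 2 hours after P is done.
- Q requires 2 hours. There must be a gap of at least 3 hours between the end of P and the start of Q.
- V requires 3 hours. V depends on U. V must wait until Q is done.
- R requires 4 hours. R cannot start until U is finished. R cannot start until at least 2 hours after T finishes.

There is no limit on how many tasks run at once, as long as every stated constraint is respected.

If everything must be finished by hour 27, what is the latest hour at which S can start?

To finish by hour 27, R (duration 4) must start no later than hour 23.
V must finish by hour 27; it takes 3 hours, so it must start by 27 − 3 = hour 24.
U must finish in time for R (must start by hour 23); V (must start by hour 24). The tightest is hour 23, so U must start by 23 − 7 = hour 16.
T has several dependents: R (must start by hour 23, minus 2-hour gap → hour 21); U (must start by hour 16). The earliest of those limits is hour 16, so T must start by 16 − 4 = hour 12.
S has to be done before T (must start by hour 12). That means finishing by hour 12, i.e. starting by 12 − 9 = hour 3.

3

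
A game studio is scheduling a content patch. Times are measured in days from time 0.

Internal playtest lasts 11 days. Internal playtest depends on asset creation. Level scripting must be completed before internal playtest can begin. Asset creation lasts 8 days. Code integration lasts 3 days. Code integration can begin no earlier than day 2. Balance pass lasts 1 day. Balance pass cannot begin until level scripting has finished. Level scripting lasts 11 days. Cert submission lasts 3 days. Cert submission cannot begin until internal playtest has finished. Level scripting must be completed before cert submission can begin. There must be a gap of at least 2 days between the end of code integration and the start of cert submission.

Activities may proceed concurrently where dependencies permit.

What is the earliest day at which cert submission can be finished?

Code integration cannot begin until its own release at day 2. It runs from day 2 to 2 + 3 = day 5.
Level scripting has no prerequisites, so it starts at day 0 and finishes at day 11.
Asset creation has no prerequisites, so it starts at day 0 and finishes at day 8.
Internal playtest needs all of asset creation (finishes day 8); level scripting (finishes day 11). That puts its earliest start at day 11; it finishes at 11 + 11 = day 22.
Cert submission has to wait for internal playtest (finishes day 22); level scripting (finishes day 11); code integration (finishes day 5, plus 2-day gap → day 7). The latest of these is day 22, so cert submission runs day 22 to 22 + 3 = day 25.

25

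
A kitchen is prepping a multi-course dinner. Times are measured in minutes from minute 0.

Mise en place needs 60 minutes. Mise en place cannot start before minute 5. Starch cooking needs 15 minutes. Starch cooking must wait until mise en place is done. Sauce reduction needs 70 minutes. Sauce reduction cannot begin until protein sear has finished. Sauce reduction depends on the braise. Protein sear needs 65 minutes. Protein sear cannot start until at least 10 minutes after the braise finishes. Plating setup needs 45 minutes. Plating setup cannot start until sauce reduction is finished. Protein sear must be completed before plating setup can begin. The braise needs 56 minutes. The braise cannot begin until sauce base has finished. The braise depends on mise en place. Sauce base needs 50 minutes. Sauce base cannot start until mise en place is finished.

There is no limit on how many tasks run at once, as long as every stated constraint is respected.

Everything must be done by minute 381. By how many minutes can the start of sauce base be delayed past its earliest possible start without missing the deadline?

20

Mise en place waits on its own release at minute 5, so it starts at minute 5 and finishes at 5 + 60 = minute 65.
After mise en place (finishes minute 65), sauce base can start at minute 65 and finishes at minute 115.

Working backward from the deadline:
Plating setup has no dependents, so it just needs to finish by minute 381. Starting by 381 − 45 = minute 336 achieves that.
Since plating setup (must start by minute 336) depends on it, sauce reduction must finish by minute 336. Backing off its 70-minute duration gives a latest start of minute 266.
Protein sear must finish in time for sauce reduction (must start by minute 266); plating setup (must start by minute 336). The tightest is minute 266, so protein sear must start by 266 − 65 = minute 201.
The braise has several dependents: protein sear (must start by minute 201, minus 10-minute gap → minute 191); sauce reduction (must start by minute 266). The earliest of those limits is minute 191, so the braise must start by 191 − 56 = minute 135.
Sauce base feeds into the braise (must start by minute 135); so sauce base must finish by minute 135 and therefore start by minute 85.
So sauce base can start as early as minute 65 and as late as minute 85, giving 85 − 65 = 20 minutes of slack.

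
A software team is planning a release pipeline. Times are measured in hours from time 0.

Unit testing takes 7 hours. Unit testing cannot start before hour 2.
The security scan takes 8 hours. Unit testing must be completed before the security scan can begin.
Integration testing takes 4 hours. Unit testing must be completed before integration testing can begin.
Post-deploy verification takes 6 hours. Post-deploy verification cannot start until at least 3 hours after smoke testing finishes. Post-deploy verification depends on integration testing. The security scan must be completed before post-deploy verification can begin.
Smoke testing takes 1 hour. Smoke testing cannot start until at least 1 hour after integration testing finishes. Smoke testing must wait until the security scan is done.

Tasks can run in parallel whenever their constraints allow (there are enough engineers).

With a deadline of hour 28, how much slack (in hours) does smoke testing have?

Unit testing waits on its own release at hour 2, so it starts at hour 2 and finishes at 2 + 7 = hour 9.
After unit testing (finishes hour 9), the security scan can start at hour 9 and finishes at hour 17.
Integration testing cannot begin until unit testing (finishes hour 9). It runs from hour 9 to 9 + 4 = hour 13.
For smoke testing: integration testing (finishes hour 13, plus 1-hour gap → hour 14); the security scan (finishes hour 17). Taking the maximum gives a start of hour 17, and it finishes at 17 + 1 = hour 18.

Working backward from the deadline:
Post-deploy verification has no dependents, so it just needs to finish by hour 28. Starting by 28 − 6 = hour 22 achieves that.
Since post-deploy verification (must start by hour 22, minus 3-hour gap → hour 19) depends on it, smoke testing must finish by hour 19. Backing off its 1-hour duration gives a latest start of hour 18.
So smoke testing can start as early as hour 17 and as late as hour 18, giving 18 − 17 = 1 hour of slack.

1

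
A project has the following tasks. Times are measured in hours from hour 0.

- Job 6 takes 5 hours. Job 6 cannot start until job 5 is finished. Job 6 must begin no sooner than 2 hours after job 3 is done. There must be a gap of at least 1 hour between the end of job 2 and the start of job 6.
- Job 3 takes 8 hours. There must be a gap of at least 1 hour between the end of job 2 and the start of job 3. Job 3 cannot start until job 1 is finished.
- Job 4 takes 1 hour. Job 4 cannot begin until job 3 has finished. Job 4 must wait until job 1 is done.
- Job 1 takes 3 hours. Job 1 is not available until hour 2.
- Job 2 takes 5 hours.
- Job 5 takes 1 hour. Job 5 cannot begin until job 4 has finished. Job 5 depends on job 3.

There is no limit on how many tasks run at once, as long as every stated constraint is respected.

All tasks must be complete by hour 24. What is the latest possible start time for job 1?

Nothing follows job 6; the deadline of hour 24 is its only limit. It must start by 24 − 5 = hour 19.
Since job 6 (must start by hour 19) depends on it, job 5 must finish by hour 19. Backing off its 1-hour duration gives a latest start of hour 18.
Job 4 feeds into job 5 (must start by hour 18); so job 4 must finish by hour 18 and therefore start by hour 17.
Job 3 feeds job 4 (must start by hour 17); job 5 (must start by hour 18); job 6 (must start by hour 19, minus 2-hour gap → hour 17). Taking the minimum, job 3 must finish by hour 17 and start by 17 − 8 = hour 9.
Job 1 has several dependents: job 3 (must start by hour 9); job 4 (must start by hour 17). The earliest of those limits is hour 9, so job 1 must start by 9 − 3 = hour 6.

6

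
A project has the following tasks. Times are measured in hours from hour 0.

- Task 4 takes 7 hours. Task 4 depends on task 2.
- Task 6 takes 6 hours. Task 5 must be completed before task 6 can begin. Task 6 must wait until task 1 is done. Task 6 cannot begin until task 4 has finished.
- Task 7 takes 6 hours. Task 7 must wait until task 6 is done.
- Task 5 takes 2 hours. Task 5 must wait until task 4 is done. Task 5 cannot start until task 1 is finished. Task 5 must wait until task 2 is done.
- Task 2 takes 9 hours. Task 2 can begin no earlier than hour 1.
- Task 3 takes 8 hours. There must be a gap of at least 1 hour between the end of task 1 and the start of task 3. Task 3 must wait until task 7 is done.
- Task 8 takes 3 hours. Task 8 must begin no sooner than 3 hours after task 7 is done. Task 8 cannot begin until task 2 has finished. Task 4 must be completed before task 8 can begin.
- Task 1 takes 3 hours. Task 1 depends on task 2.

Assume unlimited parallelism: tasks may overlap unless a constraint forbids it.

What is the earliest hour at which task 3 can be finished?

Task 2 waits on its own release at hour 1, so it starts at hour 1 and finishes at 1 + 9 = hour 10.
After task 2 (finishes hour 10), task 4 can start at hour 10 and finishes at hour 17.
Task 1 waits on task 2 (finishes hour 10), so it starts at hour 10 and finishes at 10 + 3 = hour 13.
Task 5 cannot start until task 4 (finishes hour 17); task 1 (finishes hour 13); task 2 (finishes hour 10). The controlling bound is hour 17, so task 5 finishes at 17 + 2 = hour 19.
Task 6 has to wait for task 5 (finishes hour 19); task 1 (finishes hour 13); task 4 (finishes hour 17). The latest of these is hour 19, so task 6 runs hour 19 to 19 + 6 = hour 25.
After task 6 (finishes hour 25), task 7 can start at hour 25 and finishes at hour 31.
For task 3: task 1 (finishes hour 13, plus 1-hour gap → hour 14); task 7 (finishes hour 31). Taking the maximum gives a start of hour 31, and it finishes at 31 + 8 = hour 39.

39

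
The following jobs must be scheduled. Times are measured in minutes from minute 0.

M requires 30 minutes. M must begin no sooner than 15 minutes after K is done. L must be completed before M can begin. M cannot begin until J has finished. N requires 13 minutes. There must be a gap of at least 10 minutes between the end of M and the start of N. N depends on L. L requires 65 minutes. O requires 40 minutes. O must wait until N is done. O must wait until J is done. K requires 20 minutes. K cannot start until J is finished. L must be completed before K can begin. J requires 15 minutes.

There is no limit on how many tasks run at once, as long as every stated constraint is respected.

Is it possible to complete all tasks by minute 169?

Nothing blocks L, so it runs from minute 0 to minute 65.
J can start immediately at minute 0; it finishes at minute 15.
For K: J (finishes minute 15); L (finishes minute 65). Taking the maximum gives a start of minute 65, and it finishes at 65 + 20 = minute 85.
M needs all of K (finishes minute 85, plus 15-minute gap → minute 100); L (finishes minute 65); J (finishes minute 15). That puts its earliest start at minute 100; it finishes at 100 + 30 = minute 130.
N has to wait for M (finishes minute 130, plus 10-minute gap → minute 140); L (finishes minute 65). The latest of these is minute 140, so N runs minute 140 to 140 + 13 = minute 153.
For O: N (finishes minute 153); J (finishes minute 15). Taking the maximum gives a start of minute 153, and it finishes at 153 + 40 = minute 193.
The earliest everything can be done is minute 193, which is after the deadline of 169, so it is not possible.

No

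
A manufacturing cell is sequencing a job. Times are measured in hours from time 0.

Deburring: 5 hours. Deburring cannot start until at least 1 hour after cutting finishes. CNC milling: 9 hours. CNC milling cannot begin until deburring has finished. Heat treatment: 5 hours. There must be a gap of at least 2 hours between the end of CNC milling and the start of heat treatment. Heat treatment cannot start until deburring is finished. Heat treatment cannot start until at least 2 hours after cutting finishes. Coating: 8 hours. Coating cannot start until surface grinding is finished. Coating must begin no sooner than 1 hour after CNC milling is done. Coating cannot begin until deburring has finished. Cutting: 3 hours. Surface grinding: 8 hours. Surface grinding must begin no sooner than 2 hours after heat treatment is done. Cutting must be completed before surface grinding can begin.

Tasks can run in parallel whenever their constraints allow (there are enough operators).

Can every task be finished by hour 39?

No

Nothing blocks cutting, so it runs from hour 0 to hour 3.
Deburring cannot begin until cutting (finishes hour 3, plus 1-hour gap → hour 4). It runs from hour 4 to 4 + 5 = hour 9.
After deburring (finishes hour 9), CNC milling can start at hour 9 and finishes at hour 18.
For heat treatment: CNC milling (finishes hour 18, plus 2-hour gap → hour 20); deburring (finishes hour 9); cutting (finishes hour 3, plus 2-hour gap → hour 5). Taking the maximum gives a start of hour 20, and it finishes at 20 + 5 = hour 25.
Surface grinding has to wait for heat treatment (finishes hour 25, plus 2-hour gap → hour 27); cutting (finishes hour 3). The latest of these is hour 27, so surface grinding runs hour 27 to 27 + 8 = hour 35.
For coating: surface grinding (finishes hour 35); CNC milling (finishes hour 18, plus 1-hour gap → hour 19); deburring (finishes hour 9). Taking the maximum gives a start of hour 35, and it finishes at 35 + 8 = hour 43.
The earliest everything can be done is hour 43, which is after the deadline of 39, so it is not possible.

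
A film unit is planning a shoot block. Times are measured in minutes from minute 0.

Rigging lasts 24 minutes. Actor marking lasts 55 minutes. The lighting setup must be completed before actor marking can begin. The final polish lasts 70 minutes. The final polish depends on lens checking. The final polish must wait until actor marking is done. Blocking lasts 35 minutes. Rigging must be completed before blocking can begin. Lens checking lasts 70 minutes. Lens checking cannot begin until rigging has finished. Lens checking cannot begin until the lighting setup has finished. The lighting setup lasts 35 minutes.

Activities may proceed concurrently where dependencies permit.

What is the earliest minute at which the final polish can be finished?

The lighting setup can start immediately at minute 0; it finishes at minute 35.
After the lighting setup (finishes minute 35), actor marking can start at minute 35 and finishes at minute 90.
Rigging has no prerequisites, so it starts at minute 0 and finishes at minute 24.
Lens checking has to wait for rigging (finishes minute 24); the lighting setup (finishes minute 35). The latest of these is minute 35, so lens checking runs minute 35 to 35 + 70 = minute 105.
The final polish needs all of lens checking (finishes minute 105); actor marking (finishes minute 90). That puts its earliest start at minute 105; it finishes at 105 + 70 = minute 175.

175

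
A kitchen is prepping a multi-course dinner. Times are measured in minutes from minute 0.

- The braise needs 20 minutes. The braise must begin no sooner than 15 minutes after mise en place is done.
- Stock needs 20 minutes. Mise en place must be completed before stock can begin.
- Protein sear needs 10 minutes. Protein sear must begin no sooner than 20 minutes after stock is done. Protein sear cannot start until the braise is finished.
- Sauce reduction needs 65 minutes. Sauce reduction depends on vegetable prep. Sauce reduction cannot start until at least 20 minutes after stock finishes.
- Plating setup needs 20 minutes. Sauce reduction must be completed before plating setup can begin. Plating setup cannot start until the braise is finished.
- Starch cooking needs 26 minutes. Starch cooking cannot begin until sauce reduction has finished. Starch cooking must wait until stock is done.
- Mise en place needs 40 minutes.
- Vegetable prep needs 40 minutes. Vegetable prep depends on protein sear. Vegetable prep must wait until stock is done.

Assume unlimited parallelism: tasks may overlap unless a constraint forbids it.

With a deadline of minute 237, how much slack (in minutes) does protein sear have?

Mise en place has no prerequisites, so it starts at minute 0 and finishes at minute 40.
The braise cannot begin until mise en place (finishes minute 40, plus 15-minute gap → minute 55). It runs from minute 55 to 55 + 20 = minute 75.
After mise en place (finishes minute 40), stock can start at minute 40 and finishes at minute 60.
For protein sear: stock (finishes minute 60, plus 20-minute gap → minute 80); the braise (finishes minute 75). Taking the maximum gives a start of minute 80, and it finishes at 80 + 10 = minute 90.

Working backward from the deadline:
Starch cooking must finish by minute 237; it takes 26 minutes, so it must start by 237 − 26 = minute 211.
Nothing follows plating setup; the deadline of minute 237 is its only limit. It must start by 237 − 20 = minute 217.
For sauce reduction: starch cooking (must start by minute 211); plating setup (must start by minute 217). The most restrictive is minute 211; with a 65-minute duration, sauce reduction must start by minute 146.
Since sauce reduction (must start by minute 146) depends on it, vegetable prep must finish by minute 146. Backing off its 40-minute duration gives a latest start of minute 106.
Protein sear feeds into vegetable prep (must start by minute 106); so protein sear must finish by minute 106 and therefore start by minute 96.
So protein sear can start as early as minute 80 and as late as minute 96, giving 96 − 80 = 16 minutes of slack.

16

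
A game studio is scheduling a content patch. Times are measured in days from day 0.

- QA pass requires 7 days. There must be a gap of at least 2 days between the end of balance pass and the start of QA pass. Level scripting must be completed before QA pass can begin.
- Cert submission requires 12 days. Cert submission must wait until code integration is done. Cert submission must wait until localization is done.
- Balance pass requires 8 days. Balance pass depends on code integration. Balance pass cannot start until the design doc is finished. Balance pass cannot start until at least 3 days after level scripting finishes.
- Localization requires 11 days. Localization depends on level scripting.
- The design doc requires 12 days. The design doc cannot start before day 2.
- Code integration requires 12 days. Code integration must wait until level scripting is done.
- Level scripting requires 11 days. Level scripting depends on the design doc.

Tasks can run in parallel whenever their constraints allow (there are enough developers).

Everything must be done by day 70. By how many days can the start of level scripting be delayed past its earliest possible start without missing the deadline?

After its own release at day 2, the design doc can start at day 2 and finishes at day 14.
Level scripting waits on the design doc (finishes day 14), so it starts at day 14 and finishes at 14 + 11 = day 25.

Working backward from the deadline:
To finish by day 70, QA pass (duration 7) must start no later than day 63.
Balance pass feeds into QA pass (must start by day 63, minus 2-day gap → day 61); so balance pass must finish by day 61 and therefore start by day 53.
To finish by day 70, cert submission (duration 12) must start no later than day 58.
Code integration feeds balance pass (must start by day 53); cert submission (must start by day 58). Taking the minimum, code integration must finish by day 53 and start by 53 − 12 = day 41.
Since cert submission (must start by day 58) depends on it, localization must finish by day 58. Backing off its 11-day duration gives a latest start of day 47.
Level scripting feeds code integration (must start by day 41); balance pass (must start by day 53, minus 3-day gap → day 50); localization (must start by day 47); QA pass (must start by day 63). Taking the minimum, level scripting must finish by day 41 and start by 41 − 11 = day 30.
So level scripting can start as early as day 14 and as late as day 30, giving 30 − 14 = 16 days of slack.

16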